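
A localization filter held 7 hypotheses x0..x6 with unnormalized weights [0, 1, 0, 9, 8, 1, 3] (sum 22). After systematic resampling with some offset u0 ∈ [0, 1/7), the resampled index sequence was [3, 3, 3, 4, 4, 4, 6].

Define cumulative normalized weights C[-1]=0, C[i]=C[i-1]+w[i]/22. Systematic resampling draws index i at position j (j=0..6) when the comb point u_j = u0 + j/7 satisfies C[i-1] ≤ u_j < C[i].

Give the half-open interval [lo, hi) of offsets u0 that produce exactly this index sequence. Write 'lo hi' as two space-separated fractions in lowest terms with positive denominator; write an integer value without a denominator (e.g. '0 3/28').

C = [0, 1/22, 1/22, 5/11, 9/11, 19/22, 1]
j=0 picked index 3: u0 ∈ [1/22, 5/11)
j=1 picked index 3: u0 ∈ [-15/154, 24/77)
j=2 picked index 3: u0 ∈ [-37/154, 13/77)
j=3 picked index 4: u0 ∈ [2/77, 30/77)
j=4 picked index 4: u0 ∈ [-9/77, 19/77)
j=5 picked index 4: u0 ∈ [-20/77, 8/77)
j=6 picked index 6: u0 ∈ [1/154, 1/7)
intersection: [1/22, 8/77)

1/22 8/77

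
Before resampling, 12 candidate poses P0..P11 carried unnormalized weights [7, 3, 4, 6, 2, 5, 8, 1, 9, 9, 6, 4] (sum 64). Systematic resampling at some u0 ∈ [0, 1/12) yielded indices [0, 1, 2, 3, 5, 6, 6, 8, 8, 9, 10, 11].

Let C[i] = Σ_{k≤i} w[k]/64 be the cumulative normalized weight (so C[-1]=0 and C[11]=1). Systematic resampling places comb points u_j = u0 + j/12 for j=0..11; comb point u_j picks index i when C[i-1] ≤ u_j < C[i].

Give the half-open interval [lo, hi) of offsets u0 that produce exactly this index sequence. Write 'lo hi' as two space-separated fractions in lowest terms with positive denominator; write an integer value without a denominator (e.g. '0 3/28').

5/192 7/192

C = [7/64, 5/32, 7/32, 5/16, 11/32, 27/64, 35/64, 9/16, 45/64, 27/32, 15/16, 1]
j=0 picked index 0: u0 ∈ [0, 7/64)
j=1 picked index 1: u0 ∈ [5/192, 7/96)
j=2 picked index 2: u0 ∈ [-1/96, 5/96)
j=3 picked index 3: u0 ∈ [-1/32, 1/16)
j=4 picked index 5: u0 ∈ [1/96, 17/192)
j=5 picked index 6: u0 ∈ [1/192, 25/192)
j=6 picked index 6: u0 ∈ [-5/64, 3/64)
j=7 picked index 8: u0 ∈ [-1/48, 23/192)
j=8 picked index 8: u0 ∈ [-5/48, 7/192)
j=9 picked index 9: u0 ∈ [-3/64, 3/32)
j=10 picked index 10: u0 ∈ [1/96, 5/48)
j=11 picked index 11: u0 ∈ [1/48, 1/12)
intersection: [5/192, 7/192)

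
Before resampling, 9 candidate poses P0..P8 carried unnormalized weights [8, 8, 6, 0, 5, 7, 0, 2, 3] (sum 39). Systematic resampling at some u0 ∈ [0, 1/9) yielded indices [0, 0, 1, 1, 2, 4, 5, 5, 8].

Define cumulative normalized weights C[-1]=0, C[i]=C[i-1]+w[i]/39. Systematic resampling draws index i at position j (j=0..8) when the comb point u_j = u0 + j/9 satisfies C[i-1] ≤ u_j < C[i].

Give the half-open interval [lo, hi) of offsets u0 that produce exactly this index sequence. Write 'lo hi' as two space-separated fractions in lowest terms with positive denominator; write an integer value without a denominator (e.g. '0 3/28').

C = [8/39, 16/39, 22/39, 22/39, 9/13, 34/39, 34/39, 12/13, 1]
j=0 picked index 0: u0 ∈ [0, 8/39)
j=1 picked index 0: u0 ∈ [-1/9, 11/117)
j=2 picked index 1: u0 ∈ [-2/117, 22/117)
j=3 picked index 1: u0 ∈ [-5/39, 1/13)
j=4 picked index 2: u0 ∈ [-4/117, 14/117)
j=5 picked index 4: u0 ∈ [1/117, 16/117)
j=6 picked index 5: u0 ∈ [1/39, 8/39)
j=7 picked index 5: u0 ∈ [-10/117, 11/117)
j=8 picked index 8: u0 ∈ [4/117, 1/9)
intersection: [4/117, 1/13)

4/117 1/13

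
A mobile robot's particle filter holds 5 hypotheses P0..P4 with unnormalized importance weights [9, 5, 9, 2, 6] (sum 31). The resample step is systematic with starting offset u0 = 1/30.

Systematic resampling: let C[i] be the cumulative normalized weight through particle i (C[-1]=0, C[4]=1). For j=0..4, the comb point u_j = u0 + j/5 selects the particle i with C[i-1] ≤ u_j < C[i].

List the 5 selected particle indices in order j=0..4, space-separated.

C = [9/31, 14/31, 23/31, 25/31, 1]
j=0: u_0=1/30 ∈ [0, 9/31) → index 0
j=1: u_1=7/30 ∈ [0, 9/31) → index 0
j=2: u_2=13/30 ∈ [9/31, 14/31) → index 1
j=3: u_3=19/30 ∈ [14/31, 23/31) → index 2
j=4: u_4=5/6 ∈ [25/31, 1) → index 4

0 0 1 2 4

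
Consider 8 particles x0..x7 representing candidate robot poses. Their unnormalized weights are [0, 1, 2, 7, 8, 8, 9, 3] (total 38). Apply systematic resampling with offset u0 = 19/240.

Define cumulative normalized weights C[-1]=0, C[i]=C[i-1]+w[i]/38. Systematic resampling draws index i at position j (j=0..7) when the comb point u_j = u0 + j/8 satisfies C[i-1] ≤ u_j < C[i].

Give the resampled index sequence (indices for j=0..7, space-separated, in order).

C = [0, 1/38, 3/38, 5/19, 9/19, 13/19, 35/38, 1]
j=0: u_0=19/240 ∈ [3/38, 5/19) → index 3
j=1: u_1=49/240 ∈ [3/38, 5/19) → index 3
j=2: u_2=79/240 ∈ [5/19, 9/19) → index 4
j=3: u_3=109/240 ∈ [5/19, 9/19) → index 4
j=4: u_4=139/240 ∈ [9/19, 13/19) → index 5
j=5: u_5=169/240 ∈ [13/19, 35/38) → index 6
j=6: u_6=199/240 ∈ [13/19, 35/38) → index 6
j=7: u_7=229/240 ∈ [35/38, 1) → index 7

3 3 4 4 5 6 6 7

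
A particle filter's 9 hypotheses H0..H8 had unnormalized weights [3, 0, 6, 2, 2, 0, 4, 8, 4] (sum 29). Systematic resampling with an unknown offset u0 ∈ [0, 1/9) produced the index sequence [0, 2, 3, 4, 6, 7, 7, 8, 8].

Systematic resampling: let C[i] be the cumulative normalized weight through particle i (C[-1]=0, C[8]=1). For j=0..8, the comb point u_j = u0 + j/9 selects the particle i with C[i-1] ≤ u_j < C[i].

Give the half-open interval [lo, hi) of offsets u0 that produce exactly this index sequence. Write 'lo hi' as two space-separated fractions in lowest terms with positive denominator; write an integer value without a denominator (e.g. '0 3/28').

C = [3/29, 3/29, 9/29, 11/29, 13/29, 13/29, 17/29, 25/29, 1]
j=0 picked index 0: u0 ∈ [0, 3/29)
j=1 picked index 2: u0 ∈ [-2/261, 52/261)
j=2 picked index 3: u0 ∈ [23/261, 41/261)
j=3 picked index 4: u0 ∈ [4/87, 10/87)
j=4 picked index 6: u0 ∈ [1/261, 37/261)
j=5 picked index 7: u0 ∈ [8/261, 80/261)
j=6 picked index 7: u0 ∈ [-7/87, 17/87)
j=7 picked index 8: u0 ∈ [22/261, 2/9)
j=8 picked index 8: u0 ∈ [-7/261, 1/9)
intersection: [23/261, 3/29)

23/261 3/29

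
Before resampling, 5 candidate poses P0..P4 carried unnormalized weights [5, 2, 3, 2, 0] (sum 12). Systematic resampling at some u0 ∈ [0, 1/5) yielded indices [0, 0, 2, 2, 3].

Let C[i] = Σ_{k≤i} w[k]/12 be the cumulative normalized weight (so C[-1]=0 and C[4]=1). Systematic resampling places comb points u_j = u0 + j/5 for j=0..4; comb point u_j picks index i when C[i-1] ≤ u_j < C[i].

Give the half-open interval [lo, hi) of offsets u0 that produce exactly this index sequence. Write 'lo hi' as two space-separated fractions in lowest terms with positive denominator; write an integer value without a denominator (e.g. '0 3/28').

11/60 1/5

C = [5/12, 7/12, 5/6, 1, 1]
j=0 picked index 0: u0 ∈ [0, 5/12)
j=1 picked index 0: u0 ∈ [-1/5, 13/60)
j=2 picked index 2: u0 ∈ [11/60, 13/30)
j=3 picked index 2: u0 ∈ [-1/60, 7/30)
j=4 picked index 3: u0 ∈ [1/30, 1/5)
intersection: [11/60, 1/5)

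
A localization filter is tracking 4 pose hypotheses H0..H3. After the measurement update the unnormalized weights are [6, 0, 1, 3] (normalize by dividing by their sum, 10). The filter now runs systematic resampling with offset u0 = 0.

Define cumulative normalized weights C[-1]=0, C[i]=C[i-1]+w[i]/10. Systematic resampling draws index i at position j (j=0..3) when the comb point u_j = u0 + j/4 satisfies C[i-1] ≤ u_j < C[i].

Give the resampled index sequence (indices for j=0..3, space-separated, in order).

0 0 0 3

C = [3/5, 3/5, 7/10, 1]
j=0: u_0=0 ∈ [0, 3/5) → index 0
j=1: u_1=1/4 ∈ [0, 3/5) → index 0
j=2: u_2=1/2 ∈ [0, 3/5) → index 0
j=3: u_3=3/4 ∈ [7/10, 1) → index 3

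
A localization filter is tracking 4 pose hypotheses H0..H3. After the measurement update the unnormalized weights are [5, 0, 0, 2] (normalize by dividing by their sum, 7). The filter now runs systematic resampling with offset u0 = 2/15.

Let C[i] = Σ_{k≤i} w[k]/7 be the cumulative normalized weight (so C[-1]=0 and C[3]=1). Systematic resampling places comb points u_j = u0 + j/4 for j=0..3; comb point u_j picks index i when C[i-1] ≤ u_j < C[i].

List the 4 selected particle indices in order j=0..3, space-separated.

0 0 0 3

C = [5/7, 5/7, 5/7, 1]
j=0: u_0=2/15 ∈ [0, 5/7) → index 0
j=1: u_1=23/60 ∈ [0, 5/7) → index 0
j=2: u_2=19/30 ∈ [0, 5/7) → index 0
j=3: u_3=53/60 ∈ [5/7, 1) → index 3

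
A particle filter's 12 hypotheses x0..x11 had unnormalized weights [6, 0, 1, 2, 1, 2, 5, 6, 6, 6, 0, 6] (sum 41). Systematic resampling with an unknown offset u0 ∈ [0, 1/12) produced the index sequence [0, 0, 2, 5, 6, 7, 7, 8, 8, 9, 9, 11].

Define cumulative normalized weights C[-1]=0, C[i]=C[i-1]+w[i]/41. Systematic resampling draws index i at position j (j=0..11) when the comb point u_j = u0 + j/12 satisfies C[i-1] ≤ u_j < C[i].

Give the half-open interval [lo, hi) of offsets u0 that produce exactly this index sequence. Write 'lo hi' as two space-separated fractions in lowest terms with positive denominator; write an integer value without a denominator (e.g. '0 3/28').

C = [6/41, 6/41, 7/41, 9/41, 10/41, 12/41, 17/41, 23/41, 29/41, 35/41, 35/41, 1]
j=0 picked index 0: u0 ∈ [0, 6/41)
j=1 picked index 0: u0 ∈ [-1/12, 31/492)
j=2 picked index 2: u0 ∈ [-5/246, 1/246)
j=3 picked index 5: u0 ∈ [-1/164, 7/164)
j=4 picked index 6: u0 ∈ [-5/123, 10/123)
j=5 picked index 7: u0 ∈ [-1/492, 71/492)
j=6 picked index 7: u0 ∈ [-7/82, 5/82)
j=7 picked index 8: u0 ∈ [-11/492, 61/492)
j=8 picked index 8: u0 ∈ [-13/123, 5/123)
j=9 picked index 9: u0 ∈ [-7/164, 17/164)
j=10 picked index 9: u0 ∈ [-31/246, 5/246)
j=11 picked index 11: u0 ∈ [-31/492, 1/12)
intersection: [0, 1/246)

0 1/246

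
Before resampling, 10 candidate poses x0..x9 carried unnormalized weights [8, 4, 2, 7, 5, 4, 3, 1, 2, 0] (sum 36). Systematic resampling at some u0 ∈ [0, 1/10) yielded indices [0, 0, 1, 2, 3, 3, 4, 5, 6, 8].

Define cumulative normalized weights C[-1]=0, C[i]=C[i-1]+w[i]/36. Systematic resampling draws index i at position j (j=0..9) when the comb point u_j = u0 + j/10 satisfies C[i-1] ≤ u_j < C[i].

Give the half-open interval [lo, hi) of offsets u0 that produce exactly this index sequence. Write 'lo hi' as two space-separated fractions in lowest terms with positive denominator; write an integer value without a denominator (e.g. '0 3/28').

2/45 1/12

C = [2/9, 1/3, 7/18, 7/12, 13/18, 5/6, 11/12, 17/18, 1, 1]
j=0 picked index 0: u0 ∈ [0, 2/9)
j=1 picked index 0: u0 ∈ [-1/10, 11/90)
j=2 picked index 1: u0 ∈ [1/45, 2/15)
j=3 picked index 2: u0 ∈ [1/30, 4/45)
j=4 picked index 3: u0 ∈ [-1/90, 11/60)
j=5 picked index 3: u0 ∈ [-1/9, 1/12)
j=6 picked index 4: u0 ∈ [-1/60, 11/90)
j=7 picked index 5: u0 ∈ [1/45, 2/15)
j=8 picked index 6: u0 ∈ [1/30, 7/60)
j=9 picked index 8: u0 ∈ [2/45, 1/10)
intersection: [2/45, 1/12)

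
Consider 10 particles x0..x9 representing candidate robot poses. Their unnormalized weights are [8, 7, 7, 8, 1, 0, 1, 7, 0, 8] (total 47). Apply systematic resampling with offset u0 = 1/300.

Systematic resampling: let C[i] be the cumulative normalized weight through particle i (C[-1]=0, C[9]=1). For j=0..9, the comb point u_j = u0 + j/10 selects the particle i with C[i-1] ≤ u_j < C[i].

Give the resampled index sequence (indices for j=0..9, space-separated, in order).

0 0 1 1 2 3 3 7 7 9

C = [8/47, 15/47, 22/47, 30/47, 31/47, 31/47, 32/47, 39/47, 39/47, 1]
j=0: u_0=1/300 ∈ [0, 8/47) → index 0
j=1: u_1=31/300 ∈ [0, 8/47) → index 0
j=2: u_2=61/300 ∈ [8/47, 15/47) → index 1
j=3: u_3=91/300 ∈ [8/47, 15/47) → index 1
j=4: u_4=121/300 ∈ [15/47, 22/47) → index 2
j=5: u_5=151/300 ∈ [22/47, 30/47) → index 3
j=6: u_6=181/300 ∈ [22/47, 30/47) → index 3
j=7: u_7=211/300 ∈ [32/47, 39/47) → index 7
j=8: u_8=241/300 ∈ [32/47, 39/47) → index 7
j=9: u_9=271/300 ∈ [39/47, 1) → index 9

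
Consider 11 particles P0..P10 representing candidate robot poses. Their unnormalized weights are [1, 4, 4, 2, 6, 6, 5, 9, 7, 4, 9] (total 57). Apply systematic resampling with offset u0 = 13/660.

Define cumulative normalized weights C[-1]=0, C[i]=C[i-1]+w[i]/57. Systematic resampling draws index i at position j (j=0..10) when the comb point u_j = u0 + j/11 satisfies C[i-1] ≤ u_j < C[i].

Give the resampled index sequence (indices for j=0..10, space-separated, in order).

1 2 4 4 5 6 7 8 8 9 10

C = [1/57, 5/57, 3/19, 11/57, 17/57, 23/57, 28/57, 37/57, 44/57, 16/19, 1]
j=0: u_0=13/660 ∈ [1/57, 5/57) → index 1
j=1: u_1=73/660 ∈ [5/57, 3/19) → index 2
j=2: u_2=133/660 ∈ [11/57, 17/57) → index 4
j=3: u_3=193/660 ∈ [11/57, 17/57) → index 4
j=4: u_4=23/60 ∈ [17/57, 23/57) → index 5
j=5: u_5=313/660 ∈ [23/57, 28/57) → index 6
j=6: u_6=373/660 ∈ [28/57, 37/57) → index 7
j=7: u_7=433/660 ∈ [37/57, 44/57) → index 8
j=8: u_8=493/660 ∈ [37/57, 44/57) → index 8
j=9: u_9=553/660 ∈ [44/57, 16/19) → index 9
j=10: u_10=613/660 ∈ [16/19, 1) → index 10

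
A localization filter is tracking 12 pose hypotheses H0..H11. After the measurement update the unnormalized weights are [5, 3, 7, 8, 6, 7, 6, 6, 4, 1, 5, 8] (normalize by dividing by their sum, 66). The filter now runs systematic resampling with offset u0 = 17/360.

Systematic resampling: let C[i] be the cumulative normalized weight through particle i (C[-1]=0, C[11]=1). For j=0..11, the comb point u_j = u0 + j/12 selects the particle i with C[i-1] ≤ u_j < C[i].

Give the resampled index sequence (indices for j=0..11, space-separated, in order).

0 2 2 3 4 5 6 6 7 9 11 11

C = [5/66, 4/33, 5/22, 23/66, 29/66, 6/11, 7/11, 8/11, 26/33, 53/66, 29/33, 1]
j=0: u_0=17/360 ∈ [0, 5/66) → index 0
j=1: u_1=47/360 ∈ [4/33, 5/22) → index 2
j=2: u_2=77/360 ∈ [4/33, 5/22) → index 2
j=3: u_3=107/360 ∈ [5/22, 23/66) → index 3
j=4: u_4=137/360 ∈ [23/66, 29/66) → index 4
j=5: u_5=167/360 ∈ [29/66, 6/11) → index 5
j=6: u_6=197/360 ∈ [6/11, 7/11) → index 6
j=7: u_7=227/360 ∈ [6/11, 7/11) → index 6
j=8: u_8=257/360 ∈ [7/11, 8/11) → index 7
j=9: u_9=287/360 ∈ [26/33, 53/66) → index 9
j=10: u_10=317/360 ∈ [29/33, 1) → index 11
j=11: u_11=347/360 ∈ [29/33, 1) → index 11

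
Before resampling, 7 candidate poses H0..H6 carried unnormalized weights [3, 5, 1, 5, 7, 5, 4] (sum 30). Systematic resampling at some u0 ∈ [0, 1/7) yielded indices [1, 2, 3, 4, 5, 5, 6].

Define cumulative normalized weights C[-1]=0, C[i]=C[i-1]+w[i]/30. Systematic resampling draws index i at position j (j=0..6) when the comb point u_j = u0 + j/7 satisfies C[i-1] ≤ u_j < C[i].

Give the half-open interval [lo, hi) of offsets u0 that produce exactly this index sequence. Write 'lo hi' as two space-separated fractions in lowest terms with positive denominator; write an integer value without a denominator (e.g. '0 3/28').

C = [1/10, 4/15, 3/10, 7/15, 7/10, 13/15, 1]
j=0 picked index 1: u0 ∈ [1/10, 4/15)
j=1 picked index 2: u0 ∈ [13/105, 11/70)
j=2 picked index 3: u0 ∈ [1/70, 19/105)
j=3 picked index 4: u0 ∈ [4/105, 19/70)
j=4 picked index 5: u0 ∈ [9/70, 31/105)
j=5 picked index 5: u0 ∈ [-1/70, 16/105)
j=6 picked index 6: u0 ∈ [1/105, 1/7)
intersection: [9/70, 1/7)

9/70 1/7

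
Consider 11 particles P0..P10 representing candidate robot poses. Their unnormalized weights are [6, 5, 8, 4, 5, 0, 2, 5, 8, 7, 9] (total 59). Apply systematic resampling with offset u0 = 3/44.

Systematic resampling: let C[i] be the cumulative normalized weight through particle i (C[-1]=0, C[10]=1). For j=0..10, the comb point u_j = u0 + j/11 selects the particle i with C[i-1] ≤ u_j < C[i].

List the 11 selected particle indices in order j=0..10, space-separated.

C = [6/59, 11/59, 19/59, 23/59, 28/59, 28/59, 30/59, 35/59, 43/59, 50/59, 1]
j=0: u_0=3/44 ∈ [0, 6/59) → index 0
j=1: u_1=7/44 ∈ [6/59, 11/59) → index 1
j=2: u_2=1/4 ∈ [11/59, 19/59) → index 2
j=3: u_3=15/44 ∈ [19/59, 23/59) → index 3
j=4: u_4=19/44 ∈ [23/59, 28/59) → index 4
j=5: u_5=23/44 ∈ [30/59, 35/59) → index 7
j=6: u_6=27/44 ∈ [35/59, 43/59) → index 8
j=7: u_7=31/44 ∈ [35/59, 43/59) → index 8
j=8: u_8=35/44 ∈ [43/59, 50/59) → index 9
j=9: u_9=39/44 ∈ [50/59, 1) → index 10
j=10: u_10=43/44 ∈ [50/59, 1) → index 10

0 1 2 3 4 7 8 8 9 10 10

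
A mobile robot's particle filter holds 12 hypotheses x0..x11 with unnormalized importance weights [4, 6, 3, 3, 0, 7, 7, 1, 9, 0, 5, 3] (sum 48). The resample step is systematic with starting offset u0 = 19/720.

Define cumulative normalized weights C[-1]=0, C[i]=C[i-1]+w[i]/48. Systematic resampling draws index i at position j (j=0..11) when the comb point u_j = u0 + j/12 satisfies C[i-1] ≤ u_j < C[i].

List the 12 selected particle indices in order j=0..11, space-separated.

C = [1/12, 5/24, 13/48, 1/3, 1/3, 23/48, 5/8, 31/48, 5/6, 5/6, 15/16, 1]
j=0: u_0=19/720 ∈ [0, 1/12) → index 0
j=1: u_1=79/720 ∈ [1/12, 5/24) → index 1
j=2: u_2=139/720 ∈ [1/12, 5/24) → index 1
j=3: u_3=199/720 ∈ [13/48, 1/3) → index 3
j=4: u_4=259/720 ∈ [1/3, 23/48) → index 5
j=5: u_5=319/720 ∈ [1/3, 23/48) → index 5
j=6: u_6=379/720 ∈ [23/48, 5/8) → index 6
j=7: u_7=439/720 ∈ [23/48, 5/8) → index 6
j=8: u_8=499/720 ∈ [31/48, 5/6) → index 8
j=9: u_9=559/720 ∈ [31/48, 5/6) → index 8
j=10: u_10=619/720 ∈ [5/6, 15/16) → index 10
j=11: u_11=679/720 ∈ [15/16, 1) → index 11

0 1 1 3 5 5 6 6 8 8 10 11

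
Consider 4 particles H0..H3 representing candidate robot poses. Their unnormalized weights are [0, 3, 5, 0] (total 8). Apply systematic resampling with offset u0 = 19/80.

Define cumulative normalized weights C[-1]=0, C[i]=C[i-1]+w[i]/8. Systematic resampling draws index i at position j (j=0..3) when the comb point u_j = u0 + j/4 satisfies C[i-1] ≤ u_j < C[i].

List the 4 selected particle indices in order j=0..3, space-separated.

1 2 2 2

C = [0, 3/8, 1, 1]
j=0: u_0=19/80 ∈ [0, 3/8) → index 1
j=1: u_1=39/80 ∈ [3/8, 1) → index 2
j=2: u_2=59/80 ∈ [3/8, 1) → index 2
j=3: u_3=79/80 ∈ [3/8, 1) → index 2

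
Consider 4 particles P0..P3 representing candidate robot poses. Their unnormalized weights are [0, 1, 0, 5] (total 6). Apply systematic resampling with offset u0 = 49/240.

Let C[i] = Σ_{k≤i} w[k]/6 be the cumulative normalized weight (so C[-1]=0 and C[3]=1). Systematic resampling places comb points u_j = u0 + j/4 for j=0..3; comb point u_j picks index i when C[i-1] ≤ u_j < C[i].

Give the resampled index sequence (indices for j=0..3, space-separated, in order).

3 3 3 3

C = [0, 1/6, 1/6, 1]
j=0: u_0=49/240 ∈ [1/6, 1) → index 3
j=1: u_1=109/240 ∈ [1/6, 1) → index 3
j=2: u_2=169/240 ∈ [1/6, 1) → index 3
j=3: u_3=229/240 ∈ [1/6, 1) → index 3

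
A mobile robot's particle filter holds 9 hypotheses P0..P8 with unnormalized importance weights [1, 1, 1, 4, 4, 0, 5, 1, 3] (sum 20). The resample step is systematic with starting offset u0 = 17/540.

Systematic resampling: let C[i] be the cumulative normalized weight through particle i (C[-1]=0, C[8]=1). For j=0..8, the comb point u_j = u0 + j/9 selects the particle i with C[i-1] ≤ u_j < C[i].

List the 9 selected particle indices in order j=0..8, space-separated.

C = [1/20, 1/10, 3/20, 7/20, 11/20, 11/20, 4/5, 17/20, 1]
j=0: u_0=17/540 ∈ [0, 1/20) → index 0
j=1: u_1=77/540 ∈ [1/10, 3/20) → index 2
j=2: u_2=137/540 ∈ [3/20, 7/20) → index 3
j=3: u_3=197/540 ∈ [7/20, 11/20) → index 4
j=4: u_4=257/540 ∈ [7/20, 11/20) → index 4
j=5: u_5=317/540 ∈ [11/20, 4/5) → index 6
j=6: u_6=377/540 ∈ [11/20, 4/5) → index 6
j=7: u_7=437/540 ∈ [4/5, 17/20) → index 7
j=8: u_8=497/540 ∈ [17/20, 1) → index 8

0 2 3 4 4 6 6 7 8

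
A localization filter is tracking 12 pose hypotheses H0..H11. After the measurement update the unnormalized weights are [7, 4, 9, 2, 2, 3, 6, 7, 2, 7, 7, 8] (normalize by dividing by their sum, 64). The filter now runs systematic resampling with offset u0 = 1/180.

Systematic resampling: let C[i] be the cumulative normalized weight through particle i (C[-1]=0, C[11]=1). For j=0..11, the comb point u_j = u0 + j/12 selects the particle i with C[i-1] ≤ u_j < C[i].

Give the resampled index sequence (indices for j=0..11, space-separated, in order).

0 0 2 2 3 6 6 7 9 9 10 11

C = [7/64, 11/64, 5/16, 11/32, 3/8, 27/64, 33/64, 5/8, 21/32, 49/64, 7/8, 1]
j=0: u_0=1/180 ∈ [0, 7/64) → index 0
j=1: u_1=4/45 ∈ [0, 7/64) → index 0
j=2: u_2=31/180 ∈ [11/64, 5/16) → index 2
j=3: u_3=23/90 ∈ [11/64, 5/16) → index 2
j=4: u_4=61/180 ∈ [5/16, 11/32) → index 3
j=5: u_5=19/45 ∈ [27/64, 33/64) → index 6
j=6: u_6=91/180 ∈ [27/64, 33/64) → index 6
j=7: u_7=53/90 ∈ [33/64, 5/8) → index 7
j=8: u_8=121/180 ∈ [21/32, 49/64) → index 9
j=9: u_9=34/45 ∈ [21/32, 49/64) → index 9
j=10: u_10=151/180 ∈ [49/64, 7/8) → index 10
j=11: u_11=83/90 ∈ [7/8, 1) → index 11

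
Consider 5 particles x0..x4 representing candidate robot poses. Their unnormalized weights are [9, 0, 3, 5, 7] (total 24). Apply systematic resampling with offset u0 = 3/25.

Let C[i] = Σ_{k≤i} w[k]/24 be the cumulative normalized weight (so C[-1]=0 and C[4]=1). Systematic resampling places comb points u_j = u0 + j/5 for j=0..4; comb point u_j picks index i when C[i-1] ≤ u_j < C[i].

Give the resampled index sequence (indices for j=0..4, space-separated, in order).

C = [3/8, 3/8, 1/2, 17/24, 1]
j=0: u_0=3/25 ∈ [0, 3/8) → index 0
j=1: u_1=8/25 ∈ [0, 3/8) → index 0
j=2: u_2=13/25 ∈ [1/2, 17/24) → index 3
j=3: u_3=18/25 ∈ [17/24, 1) → index 4
j=4: u_4=23/25 ∈ [17/24, 1) → index 4

0 0 3 4 4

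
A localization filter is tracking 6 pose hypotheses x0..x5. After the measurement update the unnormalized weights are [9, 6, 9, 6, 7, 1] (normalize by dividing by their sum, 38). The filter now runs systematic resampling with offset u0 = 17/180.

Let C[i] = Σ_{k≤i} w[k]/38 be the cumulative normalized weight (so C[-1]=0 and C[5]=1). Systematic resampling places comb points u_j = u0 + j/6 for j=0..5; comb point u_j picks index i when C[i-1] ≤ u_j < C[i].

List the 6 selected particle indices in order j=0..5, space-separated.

C = [9/38, 15/38, 12/19, 15/19, 37/38, 1]
j=0: u_0=17/180 ∈ [0, 9/38) → index 0
j=1: u_1=47/180 ∈ [9/38, 15/38) → index 1
j=2: u_2=77/180 ∈ [15/38, 12/19) → index 2
j=3: u_3=107/180 ∈ [15/38, 12/19) → index 2
j=4: u_4=137/180 ∈ [12/19, 15/19) → index 3
j=5: u_5=167/180 ∈ [15/19, 37/38) → index 4

0 1 2 2 3 4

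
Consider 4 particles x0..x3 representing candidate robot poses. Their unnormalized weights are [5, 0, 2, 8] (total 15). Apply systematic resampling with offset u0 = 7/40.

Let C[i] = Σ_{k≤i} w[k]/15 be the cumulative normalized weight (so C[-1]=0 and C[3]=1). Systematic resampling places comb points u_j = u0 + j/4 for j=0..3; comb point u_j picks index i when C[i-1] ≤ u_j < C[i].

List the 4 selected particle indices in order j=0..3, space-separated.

C = [1/3, 1/3, 7/15, 1]
j=0: u_0=7/40 ∈ [0, 1/3) → index 0
j=1: u_1=17/40 ∈ [1/3, 7/15) → index 2
j=2: u_2=27/40 ∈ [7/15, 1) → index 3
j=3: u_3=37/40 ∈ [7/15, 1) → index 3

0 2 3 3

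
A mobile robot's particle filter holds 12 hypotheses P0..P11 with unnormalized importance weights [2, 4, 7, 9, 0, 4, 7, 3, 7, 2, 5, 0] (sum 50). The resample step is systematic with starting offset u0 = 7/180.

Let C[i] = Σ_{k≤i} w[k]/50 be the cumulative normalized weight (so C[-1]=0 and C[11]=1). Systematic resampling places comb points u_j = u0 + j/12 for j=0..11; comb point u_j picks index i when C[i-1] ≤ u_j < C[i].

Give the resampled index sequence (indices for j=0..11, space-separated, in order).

0 2 2 3 3 5 6 6 7 8 9 10

C = [1/25, 3/25, 13/50, 11/25, 11/25, 13/25, 33/50, 18/25, 43/50, 9/10, 1, 1]
j=0: u_0=7/180 ∈ [0, 1/25) → index 0
j=1: u_1=11/90 ∈ [3/25, 13/50) → index 2
j=2: u_2=37/180 ∈ [3/25, 13/50) → index 2
j=3: u_3=13/45 ∈ [13/50, 11/25) → index 3
j=4: u_4=67/180 ∈ [13/50, 11/25) → index 3
j=5: u_5=41/90 ∈ [11/25, 13/25) → index 5
j=6: u_6=97/180 ∈ [13/25, 33/50) → index 6
j=7: u_7=28/45 ∈ [13/25, 33/50) → index 6
j=8: u_8=127/180 ∈ [33/50, 18/25) → index 7
j=9: u_9=71/90 ∈ [18/25, 43/50) → index 8
j=10: u_10=157/180 ∈ [43/50, 9/10) → index 9
j=11: u_11=43/45 ∈ [9/10, 1) → index 10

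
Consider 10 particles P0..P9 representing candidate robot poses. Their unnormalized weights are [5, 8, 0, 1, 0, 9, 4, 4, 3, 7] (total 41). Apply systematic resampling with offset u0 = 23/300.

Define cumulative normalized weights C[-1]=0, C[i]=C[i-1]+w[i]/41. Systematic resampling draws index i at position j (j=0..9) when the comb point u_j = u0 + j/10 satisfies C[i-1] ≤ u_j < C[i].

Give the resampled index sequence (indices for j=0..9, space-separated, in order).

C = [5/41, 13/41, 13/41, 14/41, 14/41, 23/41, 27/41, 31/41, 34/41, 1]
j=0: u_0=23/300 ∈ [0, 5/41) → index 0
j=1: u_1=53/300 ∈ [5/41, 13/41) → index 1
j=2: u_2=83/300 ∈ [5/41, 13/41) → index 1
j=3: u_3=113/300 ∈ [14/41, 23/41) → index 5
j=4: u_4=143/300 ∈ [14/41, 23/41) → index 5
j=5: u_5=173/300 ∈ [23/41, 27/41) → index 6
j=6: u_6=203/300 ∈ [27/41, 31/41) → index 7
j=7: u_7=233/300 ∈ [31/41, 34/41) → index 8
j=8: u_8=263/300 ∈ [34/41, 1) → index 9
j=9: u_9=293/300 ∈ [34/41, 1) → index 9

0 1 1 5 5 6 7 8 9 9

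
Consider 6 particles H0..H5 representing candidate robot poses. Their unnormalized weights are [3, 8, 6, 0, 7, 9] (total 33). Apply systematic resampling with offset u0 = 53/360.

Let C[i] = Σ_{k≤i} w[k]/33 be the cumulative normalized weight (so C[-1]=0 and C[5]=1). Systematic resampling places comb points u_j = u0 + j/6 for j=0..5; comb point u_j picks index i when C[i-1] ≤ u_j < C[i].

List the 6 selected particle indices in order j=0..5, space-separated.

1 1 2 4 5 5

C = [1/11, 1/3, 17/33, 17/33, 8/11, 1]
j=0: u_0=53/360 ∈ [1/11, 1/3) → index 1
j=1: u_1=113/360 ∈ [1/11, 1/3) → index 1
j=2: u_2=173/360 ∈ [1/3, 17/33) → index 2
j=3: u_3=233/360 ∈ [17/33, 8/11) → index 4
j=4: u_4=293/360 ∈ [8/11, 1) → index 5
j=5: u_5=353/360 ∈ [8/11, 1) → index 5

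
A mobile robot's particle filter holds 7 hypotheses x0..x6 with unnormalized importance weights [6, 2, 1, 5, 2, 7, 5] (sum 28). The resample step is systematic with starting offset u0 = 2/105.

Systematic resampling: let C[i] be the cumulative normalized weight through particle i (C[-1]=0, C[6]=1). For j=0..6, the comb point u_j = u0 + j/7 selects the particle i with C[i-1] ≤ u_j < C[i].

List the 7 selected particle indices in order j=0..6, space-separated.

C = [3/14, 2/7, 9/28, 1/2, 4/7, 23/28, 1]
j=0: u_0=2/105 ∈ [0, 3/14) → index 0
j=1: u_1=17/105 ∈ [0, 3/14) → index 0
j=2: u_2=32/105 ∈ [2/7, 9/28) → index 2
j=3: u_3=47/105 ∈ [9/28, 1/2) → index 3
j=4: u_4=62/105 ∈ [4/7, 23/28) → index 5
j=5: u_5=11/15 ∈ [4/7, 23/28) → index 5
j=6: u_6=92/105 ∈ [23/28, 1) → index 6

0 0 2 3 5 5 6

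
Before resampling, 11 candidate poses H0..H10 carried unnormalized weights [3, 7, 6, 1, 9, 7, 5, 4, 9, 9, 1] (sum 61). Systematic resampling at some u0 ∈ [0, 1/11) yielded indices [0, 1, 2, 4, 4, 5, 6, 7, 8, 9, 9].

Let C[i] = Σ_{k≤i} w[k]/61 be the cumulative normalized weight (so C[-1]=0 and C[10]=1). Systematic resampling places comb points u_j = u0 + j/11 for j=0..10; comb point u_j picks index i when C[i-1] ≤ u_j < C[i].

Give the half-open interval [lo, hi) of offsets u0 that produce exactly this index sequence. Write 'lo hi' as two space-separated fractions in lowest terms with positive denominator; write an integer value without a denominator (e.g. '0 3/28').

C = [3/61, 10/61, 16/61, 17/61, 26/61, 33/61, 38/61, 42/61, 51/61, 60/61, 1]
j=0 picked index 0: u0 ∈ [0, 3/61)
j=1 picked index 1: u0 ∈ [-28/671, 49/671)
j=2 picked index 2: u0 ∈ [-12/671, 54/671)
j=3 picked index 4: u0 ∈ [4/671, 103/671)
j=4 picked index 4: u0 ∈ [-57/671, 42/671)
j=5 picked index 5: u0 ∈ [-19/671, 58/671)
j=6 picked index 6: u0 ∈ [-3/671, 52/671)
j=7 picked index 7: u0 ∈ [-9/671, 35/671)
j=8 picked index 8: u0 ∈ [-26/671, 73/671)
j=9 picked index 9: u0 ∈ [12/671, 111/671)
j=10 picked index 9: u0 ∈ [-49/671, 50/671)
intersection: [12/671, 3/61)

12/671 3/61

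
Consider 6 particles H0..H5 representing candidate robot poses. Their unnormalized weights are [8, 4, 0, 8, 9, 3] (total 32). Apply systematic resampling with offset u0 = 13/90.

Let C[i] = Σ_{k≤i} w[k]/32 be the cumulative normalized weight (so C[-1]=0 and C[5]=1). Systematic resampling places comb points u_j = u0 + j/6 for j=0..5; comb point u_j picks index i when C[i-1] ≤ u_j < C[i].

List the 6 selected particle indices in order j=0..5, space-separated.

C = [1/4, 3/8, 3/8, 5/8, 29/32, 1]
j=0: u_0=13/90 ∈ [0, 1/4) → index 0
j=1: u_1=14/45 ∈ [1/4, 3/8) → index 1
j=2: u_2=43/90 ∈ [3/8, 5/8) → index 3
j=3: u_3=29/45 ∈ [5/8, 29/32) → index 4
j=4: u_4=73/90 ∈ [5/8, 29/32) → index 4
j=5: u_5=44/45 ∈ [29/32, 1) → index 5

0 1 3 4 4 5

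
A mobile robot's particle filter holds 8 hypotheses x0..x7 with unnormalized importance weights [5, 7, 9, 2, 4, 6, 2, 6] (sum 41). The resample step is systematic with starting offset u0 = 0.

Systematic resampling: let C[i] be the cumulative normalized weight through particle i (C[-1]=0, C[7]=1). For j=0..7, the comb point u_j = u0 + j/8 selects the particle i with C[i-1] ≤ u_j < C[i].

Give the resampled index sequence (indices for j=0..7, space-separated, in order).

0 1 1 2 2 4 5 7

C = [5/41, 12/41, 21/41, 23/41, 27/41, 33/41, 35/41, 1]
j=0: u_0=0 ∈ [0, 5/41) → index 0
j=1: u_1=1/8 ∈ [5/41, 12/41) → index 1
j=2: u_2=1/4 ∈ [5/41, 12/41) → index 1
j=3: u_3=3/8 ∈ [12/41, 21/41) → index 2
j=4: u_4=1/2 ∈ [12/41, 21/41) → index 2
j=5: u_5=5/8 ∈ [23/41, 27/41) → index 4
j=6: u_6=3/4 ∈ [27/41, 33/41) → index 5
j=7: u_7=7/8 ∈ [35/41, 1) → index 7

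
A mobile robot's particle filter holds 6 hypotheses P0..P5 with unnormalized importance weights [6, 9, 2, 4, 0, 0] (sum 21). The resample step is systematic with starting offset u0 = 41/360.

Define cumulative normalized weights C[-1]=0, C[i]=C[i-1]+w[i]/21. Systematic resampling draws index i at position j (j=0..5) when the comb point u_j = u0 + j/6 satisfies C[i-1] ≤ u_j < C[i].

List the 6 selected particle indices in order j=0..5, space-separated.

0 0 1 1 2 3

C = [2/7, 5/7, 17/21, 1, 1, 1]
j=0: u_0=41/360 ∈ [0, 2/7) → index 0
j=1: u_1=101/360 ∈ [0, 2/7) → index 0
j=2: u_2=161/360 ∈ [2/7, 5/7) → index 1
j=3: u_3=221/360 ∈ [2/7, 5/7) → index 1
j=4: u_4=281/360 ∈ [5/7, 17/21) → index 2
j=5: u_5=341/360 ∈ [17/21, 1) → index 3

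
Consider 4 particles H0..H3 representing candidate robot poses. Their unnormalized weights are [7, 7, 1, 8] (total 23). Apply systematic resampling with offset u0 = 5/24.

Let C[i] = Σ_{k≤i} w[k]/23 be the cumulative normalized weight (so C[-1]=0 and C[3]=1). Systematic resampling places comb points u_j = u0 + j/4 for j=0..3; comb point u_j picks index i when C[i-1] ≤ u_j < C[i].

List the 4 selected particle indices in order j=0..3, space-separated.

0 1 3 3

C = [7/23, 14/23, 15/23, 1]
j=0: u_0=5/24 ∈ [0, 7/23) → index 0
j=1: u_1=11/24 ∈ [7/23, 14/23) → index 1
j=2: u_2=17/24 ∈ [15/23, 1) → index 3
j=3: u_3=23/24 ∈ [15/23, 1) → index 3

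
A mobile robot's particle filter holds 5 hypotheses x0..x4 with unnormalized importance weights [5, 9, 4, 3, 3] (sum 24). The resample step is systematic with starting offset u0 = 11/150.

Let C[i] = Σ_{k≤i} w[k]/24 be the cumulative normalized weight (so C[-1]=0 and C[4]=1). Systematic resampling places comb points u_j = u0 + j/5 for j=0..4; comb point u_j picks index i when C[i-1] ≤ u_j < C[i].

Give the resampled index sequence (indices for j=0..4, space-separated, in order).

C = [5/24, 7/12, 3/4, 7/8, 1]
j=0: u_0=11/150 ∈ [0, 5/24) → index 0
j=1: u_1=41/150 ∈ [5/24, 7/12) → index 1
j=2: u_2=71/150 ∈ [5/24, 7/12) → index 1
j=3: u_3=101/150 ∈ [7/12, 3/4) → index 2
j=4: u_4=131/150 ∈ [3/4, 7/8) → index 3

0 1 1 2 3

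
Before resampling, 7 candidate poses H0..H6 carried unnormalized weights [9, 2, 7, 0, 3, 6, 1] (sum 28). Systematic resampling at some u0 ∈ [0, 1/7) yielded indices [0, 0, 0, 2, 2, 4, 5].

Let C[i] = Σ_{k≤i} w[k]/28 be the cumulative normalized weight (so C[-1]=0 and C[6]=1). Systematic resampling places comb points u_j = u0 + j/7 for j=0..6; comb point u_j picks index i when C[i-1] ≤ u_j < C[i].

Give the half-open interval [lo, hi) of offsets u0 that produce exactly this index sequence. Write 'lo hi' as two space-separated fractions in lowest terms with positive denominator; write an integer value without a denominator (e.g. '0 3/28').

C = [9/28, 11/28, 9/14, 9/14, 3/4, 27/28, 1]
j=0 picked index 0: u0 ∈ [0, 9/28)
j=1 picked index 0: u0 ∈ [-1/7, 5/28)
j=2 picked index 0: u0 ∈ [-2/7, 1/28)
j=3 picked index 2: u0 ∈ [-1/28, 3/14)
j=4 picked index 2: u0 ∈ [-5/28, 1/14)
j=5 picked index 4: u0 ∈ [-1/14, 1/28)
j=6 picked index 5: u0 ∈ [-3/28, 3/28)
intersection: [0, 1/28)

0 1/28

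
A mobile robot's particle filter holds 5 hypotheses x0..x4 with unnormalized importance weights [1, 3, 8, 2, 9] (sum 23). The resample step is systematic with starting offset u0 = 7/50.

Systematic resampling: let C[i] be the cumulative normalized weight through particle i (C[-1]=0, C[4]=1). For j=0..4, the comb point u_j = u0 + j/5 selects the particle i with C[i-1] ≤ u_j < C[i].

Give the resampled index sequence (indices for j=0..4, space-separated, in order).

C = [1/23, 4/23, 12/23, 14/23, 1]
j=0: u_0=7/50 ∈ [1/23, 4/23) → index 1
j=1: u_1=17/50 ∈ [4/23, 12/23) → index 2
j=2: u_2=27/50 ∈ [12/23, 14/23) → index 3
j=3: u_3=37/50 ∈ [14/23, 1) → index 4
j=4: u_4=47/50 ∈ [14/23, 1) → index 4

1 2 3 4 4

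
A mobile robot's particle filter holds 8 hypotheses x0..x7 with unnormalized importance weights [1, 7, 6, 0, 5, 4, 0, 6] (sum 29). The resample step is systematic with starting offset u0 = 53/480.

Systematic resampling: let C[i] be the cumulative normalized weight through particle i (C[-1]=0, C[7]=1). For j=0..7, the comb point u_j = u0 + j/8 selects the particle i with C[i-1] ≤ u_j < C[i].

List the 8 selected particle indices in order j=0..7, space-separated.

1 1 2 4 4 5 7 7

C = [1/29, 8/29, 14/29, 14/29, 19/29, 23/29, 23/29, 1]
j=0: u_0=53/480 ∈ [1/29, 8/29) → index 1
j=1: u_1=113/480 ∈ [1/29, 8/29) → index 1
j=2: u_2=173/480 ∈ [8/29, 14/29) → index 2
j=3: u_3=233/480 ∈ [14/29, 19/29) → index 4
j=4: u_4=293/480 ∈ [14/29, 19/29) → index 4
j=5: u_5=353/480 ∈ [19/29, 23/29) → index 5
j=6: u_6=413/480 ∈ [23/29, 1) → index 7
j=7: u_7=473/480 ∈ [23/29, 1) → index 7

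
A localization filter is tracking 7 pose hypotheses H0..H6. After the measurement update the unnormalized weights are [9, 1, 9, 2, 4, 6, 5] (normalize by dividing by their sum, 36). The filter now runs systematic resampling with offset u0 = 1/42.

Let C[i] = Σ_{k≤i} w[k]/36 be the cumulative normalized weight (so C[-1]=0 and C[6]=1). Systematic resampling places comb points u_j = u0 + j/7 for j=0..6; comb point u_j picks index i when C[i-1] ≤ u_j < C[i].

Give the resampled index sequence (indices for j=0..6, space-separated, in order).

C = [1/4, 5/18, 19/36, 7/12, 25/36, 31/36, 1]
j=0: u_0=1/42 ∈ [0, 1/4) → index 0
j=1: u_1=1/6 ∈ [0, 1/4) → index 0
j=2: u_2=13/42 ∈ [5/18, 19/36) → index 2
j=3: u_3=19/42 ∈ [5/18, 19/36) → index 2
j=4: u_4=25/42 ∈ [7/12, 25/36) → index 4
j=5: u_5=31/42 ∈ [25/36, 31/36) → index 5
j=6: u_6=37/42 ∈ [31/36, 1) → index 6

0 0 2 2 4 5 6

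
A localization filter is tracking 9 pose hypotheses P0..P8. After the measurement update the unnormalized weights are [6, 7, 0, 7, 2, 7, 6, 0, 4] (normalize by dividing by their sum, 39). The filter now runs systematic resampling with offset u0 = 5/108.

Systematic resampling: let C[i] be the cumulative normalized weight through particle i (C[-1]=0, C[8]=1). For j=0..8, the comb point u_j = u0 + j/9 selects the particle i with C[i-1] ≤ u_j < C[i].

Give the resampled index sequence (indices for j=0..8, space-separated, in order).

C = [2/13, 1/3, 1/3, 20/39, 22/39, 29/39, 35/39, 35/39, 1]
j=0: u_0=5/108 ∈ [0, 2/13) → index 0
j=1: u_1=17/108 ∈ [2/13, 1/3) → index 1
j=2: u_2=29/108 ∈ [2/13, 1/3) → index 1
j=3: u_3=41/108 ∈ [1/3, 20/39) → index 3
j=4: u_4=53/108 ∈ [1/3, 20/39) → index 3
j=5: u_5=65/108 ∈ [22/39, 29/39) → index 5
j=6: u_6=77/108 ∈ [22/39, 29/39) → index 5
j=7: u_7=89/108 ∈ [29/39, 35/39) → index 6
j=8: u_8=101/108 ∈ [35/39, 1) → index 8

0 1 1 3 3 5 5 6 8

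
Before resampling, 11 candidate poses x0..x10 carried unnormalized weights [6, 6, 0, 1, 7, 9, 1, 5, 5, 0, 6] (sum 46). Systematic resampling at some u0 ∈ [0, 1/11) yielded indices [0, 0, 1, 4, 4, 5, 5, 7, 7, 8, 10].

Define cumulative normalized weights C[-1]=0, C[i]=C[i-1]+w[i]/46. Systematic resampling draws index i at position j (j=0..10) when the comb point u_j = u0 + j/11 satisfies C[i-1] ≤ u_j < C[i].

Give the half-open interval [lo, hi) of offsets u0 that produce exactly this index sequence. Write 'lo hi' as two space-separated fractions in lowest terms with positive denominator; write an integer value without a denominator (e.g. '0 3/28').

4/253 17/506

C = [3/23, 6/23, 6/23, 13/46, 10/23, 29/46, 15/23, 35/46, 20/23, 20/23, 1]
j=0 picked index 0: u0 ∈ [0, 3/23)
j=1 picked index 0: u0 ∈ [-1/11, 10/253)
j=2 picked index 1: u0 ∈ [-13/253, 20/253)
j=3 picked index 4: u0 ∈ [5/506, 41/253)
j=4 picked index 4: u0 ∈ [-41/506, 18/253)
j=5 picked index 5: u0 ∈ [-5/253, 89/506)
j=6 picked index 5: u0 ∈ [-28/253, 43/506)
j=7 picked index 7: u0 ∈ [4/253, 63/506)
j=8 picked index 7: u0 ∈ [-19/253, 17/506)
j=9 picked index 8: u0 ∈ [-29/506, 13/253)
j=10 picked index 10: u0 ∈ [-10/253, 1/11)
intersection: [4/253, 17/506)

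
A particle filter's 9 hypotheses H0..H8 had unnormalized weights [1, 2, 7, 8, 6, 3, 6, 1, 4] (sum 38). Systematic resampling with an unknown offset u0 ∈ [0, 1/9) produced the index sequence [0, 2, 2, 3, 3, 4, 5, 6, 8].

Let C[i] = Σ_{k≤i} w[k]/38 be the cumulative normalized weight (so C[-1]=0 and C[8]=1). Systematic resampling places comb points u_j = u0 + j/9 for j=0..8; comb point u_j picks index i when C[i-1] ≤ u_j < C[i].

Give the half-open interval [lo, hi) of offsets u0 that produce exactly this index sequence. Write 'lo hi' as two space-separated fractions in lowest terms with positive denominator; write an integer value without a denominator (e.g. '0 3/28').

C = [1/38, 3/38, 5/19, 9/19, 12/19, 27/38, 33/38, 17/19, 1]
j=0 picked index 0: u0 ∈ [0, 1/38)
j=1 picked index 2: u0 ∈ [-11/342, 26/171)
j=2 picked index 2: u0 ∈ [-49/342, 7/171)
j=3 picked index 3: u0 ∈ [-4/57, 8/57)
j=4 picked index 3: u0 ∈ [-31/171, 5/171)
j=5 picked index 4: u0 ∈ [-14/171, 13/171)
j=6 picked index 5: u0 ∈ [-2/57, 5/114)
j=7 picked index 6: u0 ∈ [-23/342, 31/342)
j=8 picked index 8: u0 ∈ [1/171, 1/9)
intersection: [1/171, 1/38)

1/171 1/38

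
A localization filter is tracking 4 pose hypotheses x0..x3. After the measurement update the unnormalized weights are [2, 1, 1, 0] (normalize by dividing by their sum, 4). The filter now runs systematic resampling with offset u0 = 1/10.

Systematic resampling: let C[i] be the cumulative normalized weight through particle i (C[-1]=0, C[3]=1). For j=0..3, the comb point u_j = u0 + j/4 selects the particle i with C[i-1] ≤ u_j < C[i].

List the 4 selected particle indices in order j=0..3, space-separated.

0 0 1 2

C = [1/2, 3/4, 1, 1]
j=0: u_0=1/10 ∈ [0, 1/2) → index 0
j=1: u_1=7/20 ∈ [0, 1/2) → index 0
j=2: u_2=3/5 ∈ [1/2, 3/4) → index 1
j=3: u_3=17/20 ∈ [3/4, 1) → index 2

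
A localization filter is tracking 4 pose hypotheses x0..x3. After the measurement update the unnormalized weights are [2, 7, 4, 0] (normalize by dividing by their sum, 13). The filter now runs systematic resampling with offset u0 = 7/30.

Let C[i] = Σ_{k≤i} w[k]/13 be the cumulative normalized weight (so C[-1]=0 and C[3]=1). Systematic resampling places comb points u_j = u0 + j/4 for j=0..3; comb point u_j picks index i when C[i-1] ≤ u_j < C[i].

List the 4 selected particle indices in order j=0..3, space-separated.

1 1 2 2

C = [2/13, 9/13, 1, 1]
j=0: u_0=7/30 ∈ [2/13, 9/13) → index 1
j=1: u_1=29/60 ∈ [2/13, 9/13) → index 1
j=2: u_2=11/15 ∈ [9/13, 1) → index 2
j=3: u_3=59/60 ∈ [9/13, 1) → index 2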